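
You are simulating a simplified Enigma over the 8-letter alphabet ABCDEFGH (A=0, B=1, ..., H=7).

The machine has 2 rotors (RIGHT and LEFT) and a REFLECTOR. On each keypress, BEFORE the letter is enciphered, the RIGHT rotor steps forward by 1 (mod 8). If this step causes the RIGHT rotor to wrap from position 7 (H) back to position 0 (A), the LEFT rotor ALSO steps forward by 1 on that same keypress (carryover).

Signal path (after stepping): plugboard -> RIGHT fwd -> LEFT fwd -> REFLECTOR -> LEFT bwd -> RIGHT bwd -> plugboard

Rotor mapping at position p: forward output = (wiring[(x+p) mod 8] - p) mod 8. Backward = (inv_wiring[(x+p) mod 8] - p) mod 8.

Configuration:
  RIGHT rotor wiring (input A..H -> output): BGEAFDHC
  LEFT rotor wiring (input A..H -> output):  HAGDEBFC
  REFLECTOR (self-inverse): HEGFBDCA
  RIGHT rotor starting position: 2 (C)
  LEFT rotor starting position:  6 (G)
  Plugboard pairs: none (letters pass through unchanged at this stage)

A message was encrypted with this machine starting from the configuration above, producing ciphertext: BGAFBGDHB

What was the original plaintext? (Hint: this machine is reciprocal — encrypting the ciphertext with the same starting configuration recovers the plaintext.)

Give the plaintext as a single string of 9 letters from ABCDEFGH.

Char 1 ('B'): step: R->3, L=6; B->plug->B->R->C->L->B->refl->E->L'->B->R'->H->plug->H
Char 2 ('G'): step: R->4, L=6; G->plug->G->R->A->L->H->refl->A->L'->E->R'->H->plug->H
Char 3 ('A'): step: R->5, L=6; A->plug->A->R->G->L->G->refl->C->L'->D->R'->G->plug->G
Char 4 ('F'): step: R->6, L=6; F->plug->F->R->C->L->B->refl->E->L'->B->R'->A->plug->A
Char 5 ('B'): step: R->7, L=6; B->plug->B->R->C->L->B->refl->E->L'->B->R'->E->plug->E
Char 6 ('G'): step: R->0, L->7 (L advanced); G->plug->G->R->H->L->G->refl->C->L'->G->R'->B->plug->B
Char 7 ('D'): step: R->1, L=7; D->plug->D->R->E->L->E->refl->B->L'->C->R'->E->plug->E
Char 8 ('H'): step: R->2, L=7; H->plug->H->R->E->L->E->refl->B->L'->C->R'->A->plug->A
Char 9 ('B'): step: R->3, L=7; B->plug->B->R->C->L->B->refl->E->L'->E->R'->D->plug->D

Answer: HHGAEBEAD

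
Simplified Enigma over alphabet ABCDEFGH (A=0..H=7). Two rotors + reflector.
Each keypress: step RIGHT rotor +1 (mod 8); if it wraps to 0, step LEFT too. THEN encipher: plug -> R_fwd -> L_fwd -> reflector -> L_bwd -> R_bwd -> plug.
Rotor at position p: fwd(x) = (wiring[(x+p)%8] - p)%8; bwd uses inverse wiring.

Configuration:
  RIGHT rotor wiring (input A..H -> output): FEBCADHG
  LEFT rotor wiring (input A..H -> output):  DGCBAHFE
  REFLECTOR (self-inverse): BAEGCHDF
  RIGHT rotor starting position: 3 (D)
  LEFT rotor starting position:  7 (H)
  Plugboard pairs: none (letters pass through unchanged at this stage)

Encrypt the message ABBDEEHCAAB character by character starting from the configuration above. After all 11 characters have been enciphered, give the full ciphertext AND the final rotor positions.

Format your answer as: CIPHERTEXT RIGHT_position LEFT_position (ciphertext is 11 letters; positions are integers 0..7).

Answer: EDGHCDAGCGA 6 0

Derivation:
Char 1 ('A'): step: R->4, L=7; A->plug->A->R->E->L->C->refl->E->L'->B->R'->E->plug->E
Char 2 ('B'): step: R->5, L=7; B->plug->B->R->C->L->H->refl->F->L'->A->R'->D->plug->D
Char 3 ('B'): step: R->6, L=7; B->plug->B->R->A->L->F->refl->H->L'->C->R'->G->plug->G
Char 4 ('D'): step: R->7, L=7; D->plug->D->R->C->L->H->refl->F->L'->A->R'->H->plug->H
Char 5 ('E'): step: R->0, L->0 (L advanced); E->plug->E->R->A->L->D->refl->G->L'->B->R'->C->plug->C
Char 6 ('E'): step: R->1, L=0; E->plug->E->R->C->L->C->refl->E->L'->H->R'->D->plug->D
Char 7 ('H'): step: R->2, L=0; H->plug->H->R->C->L->C->refl->E->L'->H->R'->A->plug->A
Char 8 ('C'): step: R->3, L=0; C->plug->C->R->A->L->D->refl->G->L'->B->R'->G->plug->G
Char 9 ('A'): step: R->4, L=0; A->plug->A->R->E->L->A->refl->B->L'->D->R'->C->plug->C
Char 10 ('A'): step: R->5, L=0; A->plug->A->R->G->L->F->refl->H->L'->F->R'->G->plug->G
Char 11 ('B'): step: R->6, L=0; B->plug->B->R->A->L->D->refl->G->L'->B->R'->A->plug->A
Final: ciphertext=EDGHCDAGCGA, RIGHT=6, LEFT=0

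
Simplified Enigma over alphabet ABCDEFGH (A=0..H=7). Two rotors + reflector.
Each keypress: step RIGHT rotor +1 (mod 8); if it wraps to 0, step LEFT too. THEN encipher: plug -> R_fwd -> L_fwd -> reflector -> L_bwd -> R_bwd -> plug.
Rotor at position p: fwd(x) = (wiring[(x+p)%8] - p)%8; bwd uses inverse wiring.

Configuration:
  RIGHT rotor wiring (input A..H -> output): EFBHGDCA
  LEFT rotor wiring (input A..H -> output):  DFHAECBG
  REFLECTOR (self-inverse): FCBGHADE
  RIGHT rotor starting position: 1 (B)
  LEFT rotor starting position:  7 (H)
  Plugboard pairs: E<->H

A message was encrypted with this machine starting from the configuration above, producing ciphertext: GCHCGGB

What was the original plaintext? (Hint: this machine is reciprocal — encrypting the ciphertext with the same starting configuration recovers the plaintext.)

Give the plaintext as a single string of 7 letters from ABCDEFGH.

Char 1 ('G'): step: R->2, L=7; G->plug->G->R->C->L->G->refl->D->L'->G->R'->F->plug->F
Char 2 ('C'): step: R->3, L=7; C->plug->C->R->A->L->H->refl->E->L'->B->R'->F->plug->F
Char 3 ('H'): step: R->4, L=7; H->plug->E->R->A->L->H->refl->E->L'->B->R'->F->plug->F
Char 4 ('C'): step: R->5, L=7; C->plug->C->R->D->L->A->refl->F->L'->F->R'->B->plug->B
Char 5 ('G'): step: R->6, L=7; G->plug->G->R->A->L->H->refl->E->L'->B->R'->F->plug->F
Char 6 ('G'): step: R->7, L=7; G->plug->G->R->E->L->B->refl->C->L'->H->R'->F->plug->F
Char 7 ('B'): step: R->0, L->0 (L advanced); B->plug->B->R->F->L->C->refl->B->L'->G->R'->E->plug->H

Answer: FFFBFFH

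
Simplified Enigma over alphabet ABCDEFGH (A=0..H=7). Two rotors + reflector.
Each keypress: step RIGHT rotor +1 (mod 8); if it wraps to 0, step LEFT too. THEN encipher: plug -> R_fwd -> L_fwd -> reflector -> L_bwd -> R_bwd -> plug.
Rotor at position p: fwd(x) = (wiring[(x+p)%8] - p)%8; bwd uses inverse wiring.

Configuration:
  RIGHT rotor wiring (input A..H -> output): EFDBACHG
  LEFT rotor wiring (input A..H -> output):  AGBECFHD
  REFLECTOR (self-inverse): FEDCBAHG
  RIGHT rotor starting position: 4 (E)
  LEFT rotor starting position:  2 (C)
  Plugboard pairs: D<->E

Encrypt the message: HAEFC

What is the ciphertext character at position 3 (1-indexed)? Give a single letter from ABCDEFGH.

Char 1 ('H'): step: R->5, L=2; H->plug->H->R->D->L->D->refl->C->L'->B->R'->C->plug->C
Char 2 ('A'): step: R->6, L=2; A->plug->A->R->B->L->C->refl->D->L'->D->R'->F->plug->F
Char 3 ('E'): step: R->7, L=2; E->plug->D->R->E->L->F->refl->A->L'->C->R'->E->plug->D

D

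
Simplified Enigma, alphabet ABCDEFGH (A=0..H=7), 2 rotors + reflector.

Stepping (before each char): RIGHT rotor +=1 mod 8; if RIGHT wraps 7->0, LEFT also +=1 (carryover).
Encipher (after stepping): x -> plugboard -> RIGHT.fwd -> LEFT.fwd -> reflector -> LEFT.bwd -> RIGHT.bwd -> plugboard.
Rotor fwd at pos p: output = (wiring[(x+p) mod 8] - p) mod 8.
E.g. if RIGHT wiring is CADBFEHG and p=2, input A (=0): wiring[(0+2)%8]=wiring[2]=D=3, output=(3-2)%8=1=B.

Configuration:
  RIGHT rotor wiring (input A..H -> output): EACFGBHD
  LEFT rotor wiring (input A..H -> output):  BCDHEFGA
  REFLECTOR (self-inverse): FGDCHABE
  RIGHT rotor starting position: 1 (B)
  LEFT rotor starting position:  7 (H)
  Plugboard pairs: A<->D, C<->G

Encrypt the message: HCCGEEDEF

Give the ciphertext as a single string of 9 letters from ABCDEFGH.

Answer: DAECBHHFC

Derivation:
Char 1 ('H'): step: R->2, L=7; H->plug->H->R->G->L->G->refl->B->L'->A->R'->A->plug->D
Char 2 ('C'): step: R->3, L=7; C->plug->G->R->F->L->F->refl->A->L'->E->R'->D->plug->A
Char 3 ('C'): step: R->4, L=7; C->plug->G->R->G->L->G->refl->B->L'->A->R'->E->plug->E
Char 4 ('G'): step: R->5, L=7; G->plug->C->R->G->L->G->refl->B->L'->A->R'->G->plug->C
Char 5 ('E'): step: R->6, L=7; E->plug->E->R->E->L->A->refl->F->L'->F->R'->B->plug->B
Char 6 ('E'): step: R->7, L=7; E->plug->E->R->G->L->G->refl->B->L'->A->R'->H->plug->H
Char 7 ('D'): step: R->0, L->0 (L advanced); D->plug->A->R->E->L->E->refl->H->L'->D->R'->H->plug->H
Char 8 ('E'): step: R->1, L=0; E->plug->E->R->A->L->B->refl->G->L'->G->R'->F->plug->F
Char 9 ('F'): step: R->2, L=0; F->plug->F->R->B->L->C->refl->D->L'->C->R'->G->plug->C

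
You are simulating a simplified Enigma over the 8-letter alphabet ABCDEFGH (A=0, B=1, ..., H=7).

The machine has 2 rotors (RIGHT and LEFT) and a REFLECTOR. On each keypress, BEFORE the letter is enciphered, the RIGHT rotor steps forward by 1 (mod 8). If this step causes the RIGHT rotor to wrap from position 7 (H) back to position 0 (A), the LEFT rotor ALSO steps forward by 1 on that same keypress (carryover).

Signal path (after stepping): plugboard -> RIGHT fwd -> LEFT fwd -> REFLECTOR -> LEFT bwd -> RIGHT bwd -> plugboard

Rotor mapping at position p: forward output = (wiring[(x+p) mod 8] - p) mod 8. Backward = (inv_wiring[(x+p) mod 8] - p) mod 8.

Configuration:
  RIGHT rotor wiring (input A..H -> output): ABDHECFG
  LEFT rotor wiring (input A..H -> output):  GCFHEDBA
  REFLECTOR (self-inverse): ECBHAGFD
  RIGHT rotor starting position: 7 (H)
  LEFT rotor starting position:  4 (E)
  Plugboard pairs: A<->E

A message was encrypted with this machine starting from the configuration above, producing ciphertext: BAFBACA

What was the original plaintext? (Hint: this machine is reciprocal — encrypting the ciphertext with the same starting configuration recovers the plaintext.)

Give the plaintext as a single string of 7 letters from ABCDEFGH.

Answer: GGDFEEF

Derivation:
Char 1 ('B'): step: R->0, L->5 (L advanced); B->plug->B->R->B->L->E->refl->A->L'->F->R'->G->plug->G
Char 2 ('A'): step: R->1, L=5; A->plug->E->R->B->L->E->refl->A->L'->F->R'->G->plug->G
Char 3 ('F'): step: R->2, L=5; F->plug->F->R->E->L->F->refl->G->L'->A->R'->D->plug->D
Char 4 ('B'): step: R->3, L=5; B->plug->B->R->B->L->E->refl->A->L'->F->R'->F->plug->F
Char 5 ('A'): step: R->4, L=5; A->plug->E->R->E->L->F->refl->G->L'->A->R'->A->plug->E
Char 6 ('C'): step: R->5, L=5; C->plug->C->R->B->L->E->refl->A->L'->F->R'->A->plug->E
Char 7 ('A'): step: R->6, L=5; A->plug->E->R->F->L->A->refl->E->L'->B->R'->F->plug->F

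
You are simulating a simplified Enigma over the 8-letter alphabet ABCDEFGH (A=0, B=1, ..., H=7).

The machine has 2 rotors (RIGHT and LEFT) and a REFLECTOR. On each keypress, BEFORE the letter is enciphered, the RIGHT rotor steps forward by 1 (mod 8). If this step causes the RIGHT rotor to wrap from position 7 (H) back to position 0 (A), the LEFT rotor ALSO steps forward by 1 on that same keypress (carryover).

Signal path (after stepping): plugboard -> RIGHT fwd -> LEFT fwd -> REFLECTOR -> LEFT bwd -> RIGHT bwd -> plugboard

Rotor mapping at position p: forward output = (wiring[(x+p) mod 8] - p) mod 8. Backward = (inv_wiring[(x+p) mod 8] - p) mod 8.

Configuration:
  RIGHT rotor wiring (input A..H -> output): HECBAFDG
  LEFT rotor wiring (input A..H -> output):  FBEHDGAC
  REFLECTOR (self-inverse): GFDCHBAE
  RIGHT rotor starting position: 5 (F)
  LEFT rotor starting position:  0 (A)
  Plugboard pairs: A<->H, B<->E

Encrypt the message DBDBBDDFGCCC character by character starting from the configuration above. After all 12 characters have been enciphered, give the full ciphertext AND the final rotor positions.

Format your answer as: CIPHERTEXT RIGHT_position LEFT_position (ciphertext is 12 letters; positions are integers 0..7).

Answer: HDGADCFBEHDA 1 2

Derivation:
Char 1 ('D'): step: R->6, L=0; D->plug->D->R->G->L->A->refl->G->L'->F->R'->A->plug->H
Char 2 ('B'): step: R->7, L=0; B->plug->E->R->C->L->E->refl->H->L'->D->R'->D->plug->D
Char 3 ('D'): step: R->0, L->1 (L advanced); D->plug->D->R->B->L->D->refl->C->L'->D->R'->G->plug->G
Char 4 ('B'): step: R->1, L=1; B->plug->E->R->E->L->F->refl->B->L'->G->R'->H->plug->A
Char 5 ('B'): step: R->2, L=1; B->plug->E->R->B->L->D->refl->C->L'->D->R'->D->plug->D
Char 6 ('D'): step: R->3, L=1; D->plug->D->R->A->L->A->refl->G->L'->C->R'->C->plug->C
Char 7 ('D'): step: R->4, L=1; D->plug->D->R->C->L->G->refl->A->L'->A->R'->F->plug->F
Char 8 ('F'): step: R->5, L=1; F->plug->F->R->F->L->H->refl->E->L'->H->R'->E->plug->B
Char 9 ('G'): step: R->6, L=1; G->plug->G->R->C->L->G->refl->A->L'->A->R'->B->plug->E
Char 10 ('C'): step: R->7, L=1; C->plug->C->R->F->L->H->refl->E->L'->H->R'->A->plug->H
Char 11 ('C'): step: R->0, L->2 (L advanced); C->plug->C->R->C->L->B->refl->F->L'->B->R'->D->plug->D
Char 12 ('C'): step: R->1, L=2; C->plug->C->R->A->L->C->refl->D->L'->G->R'->H->plug->A
Final: ciphertext=HDGADCFBEHDA, RIGHT=1, LEFT=2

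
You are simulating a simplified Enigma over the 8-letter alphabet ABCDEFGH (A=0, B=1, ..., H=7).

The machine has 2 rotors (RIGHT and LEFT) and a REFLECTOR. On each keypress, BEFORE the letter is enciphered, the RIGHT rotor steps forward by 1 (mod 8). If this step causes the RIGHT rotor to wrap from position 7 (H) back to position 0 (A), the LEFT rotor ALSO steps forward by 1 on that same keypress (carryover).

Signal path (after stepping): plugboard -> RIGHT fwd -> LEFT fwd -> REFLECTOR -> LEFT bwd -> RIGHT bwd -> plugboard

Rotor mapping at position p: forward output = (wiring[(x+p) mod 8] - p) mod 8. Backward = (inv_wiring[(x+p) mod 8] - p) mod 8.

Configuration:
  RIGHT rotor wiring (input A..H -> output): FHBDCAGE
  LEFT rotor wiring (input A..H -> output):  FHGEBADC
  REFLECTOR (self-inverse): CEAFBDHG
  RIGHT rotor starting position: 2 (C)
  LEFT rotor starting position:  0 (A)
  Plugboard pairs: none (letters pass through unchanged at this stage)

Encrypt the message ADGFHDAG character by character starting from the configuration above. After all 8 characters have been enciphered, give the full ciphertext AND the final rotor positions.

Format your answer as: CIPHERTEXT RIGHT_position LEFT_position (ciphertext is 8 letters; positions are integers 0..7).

Answer: HADCAAEH 2 1

Derivation:
Char 1 ('A'): step: R->3, L=0; A->plug->A->R->A->L->F->refl->D->L'->G->R'->H->plug->H
Char 2 ('D'): step: R->4, L=0; D->plug->D->R->A->L->F->refl->D->L'->G->R'->A->plug->A
Char 3 ('G'): step: R->5, L=0; G->plug->G->R->G->L->D->refl->F->L'->A->R'->D->plug->D
Char 4 ('F'): step: R->6, L=0; F->plug->F->R->F->L->A->refl->C->L'->H->R'->C->plug->C
Char 5 ('H'): step: R->7, L=0; H->plug->H->R->H->L->C->refl->A->L'->F->R'->A->plug->A
Char 6 ('D'): step: R->0, L->1 (L advanced); D->plug->D->R->D->L->A->refl->C->L'->F->R'->A->plug->A
Char 7 ('A'): step: R->1, L=1; A->plug->A->R->G->L->B->refl->E->L'->H->R'->E->plug->E
Char 8 ('G'): step: R->2, L=1; G->plug->G->R->D->L->A->refl->C->L'->F->R'->H->plug->H
Final: ciphertext=HADCAAEH, RIGHT=2, LEFT=1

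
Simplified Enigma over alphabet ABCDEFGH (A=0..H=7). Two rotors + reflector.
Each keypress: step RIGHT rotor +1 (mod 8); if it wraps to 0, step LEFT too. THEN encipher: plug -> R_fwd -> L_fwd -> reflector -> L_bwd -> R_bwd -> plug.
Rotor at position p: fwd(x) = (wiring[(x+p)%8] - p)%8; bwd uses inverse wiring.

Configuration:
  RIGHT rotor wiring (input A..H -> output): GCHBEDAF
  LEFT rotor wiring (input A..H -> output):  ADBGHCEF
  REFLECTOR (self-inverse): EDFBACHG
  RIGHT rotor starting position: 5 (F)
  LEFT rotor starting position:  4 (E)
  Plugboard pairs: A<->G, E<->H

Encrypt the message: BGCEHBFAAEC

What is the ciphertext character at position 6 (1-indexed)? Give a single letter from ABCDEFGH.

Char 1 ('B'): step: R->6, L=4; B->plug->B->R->H->L->C->refl->F->L'->G->R'->G->plug->A
Char 2 ('G'): step: R->7, L=4; G->plug->A->R->G->L->F->refl->C->L'->H->R'->B->plug->B
Char 3 ('C'): step: R->0, L->5 (L advanced); C->plug->C->R->H->L->C->refl->F->L'->A->R'->G->plug->A
Char 4 ('E'): step: R->1, L=5; E->plug->H->R->F->L->E->refl->A->L'->C->R'->E->plug->H
Char 5 ('H'): step: R->2, L=5; H->plug->E->R->G->L->B->refl->D->L'->D->R'->F->plug->F
Char 6 ('B'): step: R->3, L=5; B->plug->B->R->B->L->H->refl->G->L'->E->R'->H->plug->E

E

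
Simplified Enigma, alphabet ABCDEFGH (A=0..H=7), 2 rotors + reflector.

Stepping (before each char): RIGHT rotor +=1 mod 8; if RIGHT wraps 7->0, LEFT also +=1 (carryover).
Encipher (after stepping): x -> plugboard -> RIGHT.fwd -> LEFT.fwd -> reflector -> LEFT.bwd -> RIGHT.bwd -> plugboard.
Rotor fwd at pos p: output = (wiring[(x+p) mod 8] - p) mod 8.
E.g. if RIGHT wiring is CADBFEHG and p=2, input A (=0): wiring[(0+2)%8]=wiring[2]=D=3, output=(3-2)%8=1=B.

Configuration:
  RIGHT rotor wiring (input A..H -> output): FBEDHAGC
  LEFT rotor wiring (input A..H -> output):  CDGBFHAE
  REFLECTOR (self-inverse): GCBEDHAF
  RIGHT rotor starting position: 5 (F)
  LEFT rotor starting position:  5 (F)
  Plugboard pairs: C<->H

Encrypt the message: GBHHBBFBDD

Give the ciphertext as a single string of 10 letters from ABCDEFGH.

Char 1 ('G'): step: R->6, L=5; G->plug->G->R->B->L->D->refl->E->L'->G->R'->E->plug->E
Char 2 ('B'): step: R->7, L=5; B->plug->B->R->G->L->E->refl->D->L'->B->R'->G->plug->G
Char 3 ('H'): step: R->0, L->6 (L advanced); H->plug->C->R->E->L->A->refl->G->L'->B->R'->B->plug->B
Char 4 ('H'): step: R->1, L=6; H->plug->C->R->C->L->E->refl->D->L'->F->R'->F->plug->F
Char 5 ('B'): step: R->2, L=6; B->plug->B->R->B->L->G->refl->A->L'->E->R'->E->plug->E
Char 6 ('B'): step: R->3, L=6; B->plug->B->R->E->L->A->refl->G->L'->B->R'->H->plug->C
Char 7 ('F'): step: R->4, L=6; F->plug->F->R->F->L->D->refl->E->L'->C->R'->C->plug->H
Char 8 ('B'): step: R->5, L=6; B->plug->B->R->B->L->G->refl->A->L'->E->R'->E->plug->E
Char 9 ('D'): step: R->6, L=6; D->plug->D->R->D->L->F->refl->H->L'->G->R'->E->plug->E
Char 10 ('D'): step: R->7, L=6; D->plug->D->R->F->L->D->refl->E->L'->C->R'->C->plug->H

Answer: EGBFECHEEH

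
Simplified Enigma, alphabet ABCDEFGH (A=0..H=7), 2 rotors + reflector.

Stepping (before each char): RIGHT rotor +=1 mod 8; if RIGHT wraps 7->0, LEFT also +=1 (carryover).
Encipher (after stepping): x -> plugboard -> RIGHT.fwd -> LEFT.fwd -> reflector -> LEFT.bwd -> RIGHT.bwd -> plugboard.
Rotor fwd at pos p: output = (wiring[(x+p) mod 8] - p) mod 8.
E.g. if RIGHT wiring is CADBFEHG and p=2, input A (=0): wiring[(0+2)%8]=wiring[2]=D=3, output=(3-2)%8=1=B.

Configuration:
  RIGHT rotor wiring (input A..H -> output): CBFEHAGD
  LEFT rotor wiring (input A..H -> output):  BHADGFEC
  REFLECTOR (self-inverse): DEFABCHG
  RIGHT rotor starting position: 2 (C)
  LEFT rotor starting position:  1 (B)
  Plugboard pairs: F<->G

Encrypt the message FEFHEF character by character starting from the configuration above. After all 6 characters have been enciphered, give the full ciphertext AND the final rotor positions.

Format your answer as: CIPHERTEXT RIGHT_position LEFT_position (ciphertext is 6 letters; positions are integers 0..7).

Answer: BBDDHG 0 2

Derivation:
Char 1 ('F'): step: R->3, L=1; F->plug->G->R->G->L->B->refl->E->L'->E->R'->B->plug->B
Char 2 ('E'): step: R->4, L=1; E->plug->E->R->G->L->B->refl->E->L'->E->R'->B->plug->B
Char 3 ('F'): step: R->5, L=1; F->plug->G->R->H->L->A->refl->D->L'->F->R'->D->plug->D
Char 4 ('H'): step: R->6, L=1; H->plug->H->R->C->L->C->refl->F->L'->D->R'->D->plug->D
Char 5 ('E'): step: R->7, L=1; E->plug->E->R->F->L->D->refl->A->L'->H->R'->H->plug->H
Char 6 ('F'): step: R->0, L->2 (L advanced); F->plug->G->R->G->L->H->refl->G->L'->A->R'->F->plug->G
Final: ciphertext=BBDDHG, RIGHT=0, LEFT=2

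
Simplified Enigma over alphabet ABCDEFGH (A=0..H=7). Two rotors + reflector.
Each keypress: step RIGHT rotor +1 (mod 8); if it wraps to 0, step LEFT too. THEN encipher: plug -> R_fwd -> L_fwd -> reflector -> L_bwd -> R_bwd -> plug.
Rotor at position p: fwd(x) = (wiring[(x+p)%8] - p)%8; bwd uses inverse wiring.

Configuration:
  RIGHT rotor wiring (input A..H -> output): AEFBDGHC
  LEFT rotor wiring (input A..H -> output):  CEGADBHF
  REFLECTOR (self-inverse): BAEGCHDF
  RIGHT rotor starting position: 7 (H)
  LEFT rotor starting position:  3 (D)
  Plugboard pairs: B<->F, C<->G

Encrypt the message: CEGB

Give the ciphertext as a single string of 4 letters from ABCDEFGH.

Char 1 ('C'): step: R->0, L->4 (L advanced); C->plug->G->R->H->L->E->refl->C->L'->G->R'->F->plug->B
Char 2 ('E'): step: R->1, L=4; E->plug->E->R->F->L->A->refl->B->L'->D->R'->A->plug->A
Char 3 ('G'): step: R->2, L=4; G->plug->C->R->B->L->F->refl->H->L'->A->R'->F->plug->B
Char 4 ('B'): step: R->3, L=4; B->plug->F->R->F->L->A->refl->B->L'->D->R'->C->plug->G

Answer: BABG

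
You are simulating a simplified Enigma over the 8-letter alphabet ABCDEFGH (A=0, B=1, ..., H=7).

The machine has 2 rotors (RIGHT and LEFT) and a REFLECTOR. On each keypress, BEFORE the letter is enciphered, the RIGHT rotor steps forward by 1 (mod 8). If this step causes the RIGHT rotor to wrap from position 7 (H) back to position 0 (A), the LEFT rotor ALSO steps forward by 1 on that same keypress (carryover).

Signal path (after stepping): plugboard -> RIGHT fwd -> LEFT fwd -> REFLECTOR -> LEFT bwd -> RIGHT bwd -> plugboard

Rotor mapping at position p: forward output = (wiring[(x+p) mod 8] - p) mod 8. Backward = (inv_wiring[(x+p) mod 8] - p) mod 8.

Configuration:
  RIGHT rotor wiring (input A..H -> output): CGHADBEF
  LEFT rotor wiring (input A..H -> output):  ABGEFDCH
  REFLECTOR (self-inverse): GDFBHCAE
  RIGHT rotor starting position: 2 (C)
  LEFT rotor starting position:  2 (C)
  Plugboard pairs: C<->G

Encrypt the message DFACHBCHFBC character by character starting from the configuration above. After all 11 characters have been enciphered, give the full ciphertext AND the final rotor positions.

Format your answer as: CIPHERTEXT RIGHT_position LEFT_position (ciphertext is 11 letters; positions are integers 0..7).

Char 1 ('D'): step: R->3, L=2; D->plug->D->R->B->L->C->refl->F->L'->F->R'->A->plug->A
Char 2 ('F'): step: R->4, L=2; F->plug->F->R->C->L->D->refl->B->L'->D->R'->G->plug->C
Char 3 ('A'): step: R->5, L=2; A->plug->A->R->E->L->A->refl->G->L'->G->R'->H->plug->H
Char 4 ('C'): step: R->6, L=2; C->plug->G->R->F->L->F->refl->C->L'->B->R'->E->plug->E
Char 5 ('H'): step: R->7, L=2; H->plug->H->R->F->L->F->refl->C->L'->B->R'->E->plug->E
Char 6 ('B'): step: R->0, L->3 (L advanced); B->plug->B->R->G->L->G->refl->A->L'->C->R'->A->plug->A
Char 7 ('C'): step: R->1, L=3; C->plug->G->R->E->L->E->refl->H->L'->D->R'->F->plug->F
Char 8 ('H'): step: R->2, L=3; H->plug->H->R->E->L->E->refl->H->L'->D->R'->F->plug->F
Char 9 ('F'): step: R->3, L=3; F->plug->F->R->H->L->D->refl->B->L'->A->R'->B->plug->B
Char 10 ('B'): step: R->4, L=3; B->plug->B->R->F->L->F->refl->C->L'->B->R'->D->plug->D
Char 11 ('C'): step: R->5, L=3; C->plug->G->R->D->L->H->refl->E->L'->E->R'->A->plug->A
Final: ciphertext=ACHEEAFFBDA, RIGHT=5, LEFT=3

Answer: ACHEEAFFBDA 5 3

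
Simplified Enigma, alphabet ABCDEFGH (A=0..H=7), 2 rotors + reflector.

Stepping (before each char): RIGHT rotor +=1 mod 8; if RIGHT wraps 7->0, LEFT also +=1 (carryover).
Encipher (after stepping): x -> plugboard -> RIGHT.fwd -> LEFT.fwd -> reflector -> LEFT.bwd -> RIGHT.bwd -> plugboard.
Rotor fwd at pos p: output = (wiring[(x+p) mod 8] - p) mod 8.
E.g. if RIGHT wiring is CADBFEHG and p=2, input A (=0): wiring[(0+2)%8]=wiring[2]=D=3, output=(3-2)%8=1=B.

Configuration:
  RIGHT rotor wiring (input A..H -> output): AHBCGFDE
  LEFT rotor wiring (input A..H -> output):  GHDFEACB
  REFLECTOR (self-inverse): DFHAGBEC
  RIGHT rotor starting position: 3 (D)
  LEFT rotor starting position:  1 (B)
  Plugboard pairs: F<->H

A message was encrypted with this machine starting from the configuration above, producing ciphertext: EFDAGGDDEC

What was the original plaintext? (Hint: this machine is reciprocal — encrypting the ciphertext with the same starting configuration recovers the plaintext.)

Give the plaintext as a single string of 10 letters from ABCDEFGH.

Char 1 ('E'): step: R->4, L=1; E->plug->E->R->E->L->H->refl->C->L'->B->R'->B->plug->B
Char 2 ('F'): step: R->5, L=1; F->plug->H->R->B->L->C->refl->H->L'->E->R'->F->plug->H
Char 3 ('D'): step: R->6, L=1; D->plug->D->R->B->L->C->refl->H->L'->E->R'->F->plug->H
Char 4 ('A'): step: R->7, L=1; A->plug->A->R->F->L->B->refl->F->L'->H->R'->F->plug->H
Char 5 ('G'): step: R->0, L->2 (L advanced); G->plug->G->R->D->L->G->refl->E->L'->G->R'->E->plug->E
Char 6 ('G'): step: R->1, L=2; G->plug->G->R->D->L->G->refl->E->L'->G->R'->A->plug->A
Char 7 ('D'): step: R->2, L=2; D->plug->D->R->D->L->G->refl->E->L'->G->R'->G->plug->G
Char 8 ('D'): step: R->3, L=2; D->plug->D->R->A->L->B->refl->F->L'->H->R'->A->plug->A
Char 9 ('E'): step: R->4, L=2; E->plug->E->R->E->L->A->refl->D->L'->B->R'->B->plug->B
Char 10 ('C'): step: R->5, L=2; C->plug->C->R->H->L->F->refl->B->L'->A->R'->A->plug->A

Answer: BHHHEAGABA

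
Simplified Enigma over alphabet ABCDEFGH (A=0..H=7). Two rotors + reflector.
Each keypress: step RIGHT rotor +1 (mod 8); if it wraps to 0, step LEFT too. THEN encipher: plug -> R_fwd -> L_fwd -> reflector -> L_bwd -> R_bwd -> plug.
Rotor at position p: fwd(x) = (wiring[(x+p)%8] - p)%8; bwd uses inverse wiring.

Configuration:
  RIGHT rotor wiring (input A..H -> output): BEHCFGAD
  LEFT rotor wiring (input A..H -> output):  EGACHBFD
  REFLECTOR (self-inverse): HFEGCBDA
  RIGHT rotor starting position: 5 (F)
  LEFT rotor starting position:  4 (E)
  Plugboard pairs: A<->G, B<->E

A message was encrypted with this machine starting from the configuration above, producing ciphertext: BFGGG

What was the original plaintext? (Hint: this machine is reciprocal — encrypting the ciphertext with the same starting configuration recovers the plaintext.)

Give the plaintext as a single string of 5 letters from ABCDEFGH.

Char 1 ('B'): step: R->6, L=4; B->plug->E->R->B->L->F->refl->B->L'->C->R'->A->plug->G
Char 2 ('F'): step: R->7, L=4; F->plug->F->R->G->L->E->refl->C->L'->F->R'->C->plug->C
Char 3 ('G'): step: R->0, L->5 (L advanced); G->plug->A->R->B->L->A->refl->H->L'->D->R'->H->plug->H
Char 4 ('G'): step: R->1, L=5; G->plug->A->R->D->L->H->refl->A->L'->B->R'->C->plug->C
Char 5 ('G'): step: R->2, L=5; G->plug->A->R->F->L->D->refl->G->L'->C->R'->H->plug->H

Answer: GCHCH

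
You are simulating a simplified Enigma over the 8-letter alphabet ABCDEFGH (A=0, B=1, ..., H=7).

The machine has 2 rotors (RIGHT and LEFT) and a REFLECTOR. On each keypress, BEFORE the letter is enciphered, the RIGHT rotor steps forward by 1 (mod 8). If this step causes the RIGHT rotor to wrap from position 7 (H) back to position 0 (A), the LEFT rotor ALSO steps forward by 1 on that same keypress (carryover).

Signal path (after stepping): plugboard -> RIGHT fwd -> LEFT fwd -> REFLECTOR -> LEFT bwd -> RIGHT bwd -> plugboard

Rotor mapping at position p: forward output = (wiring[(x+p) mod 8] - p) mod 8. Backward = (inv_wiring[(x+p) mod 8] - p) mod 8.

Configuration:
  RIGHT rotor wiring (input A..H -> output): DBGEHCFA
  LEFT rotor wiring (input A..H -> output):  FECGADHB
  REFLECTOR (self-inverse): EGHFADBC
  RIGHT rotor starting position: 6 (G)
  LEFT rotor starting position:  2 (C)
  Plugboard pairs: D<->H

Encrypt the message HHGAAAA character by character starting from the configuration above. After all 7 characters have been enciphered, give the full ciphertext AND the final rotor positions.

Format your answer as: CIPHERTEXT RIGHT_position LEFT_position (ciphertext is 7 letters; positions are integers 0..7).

Answer: ECBFFGG 5 3

Derivation:
Char 1 ('H'): step: R->7, L=2; H->plug->D->R->H->L->C->refl->H->L'->F->R'->E->plug->E
Char 2 ('H'): step: R->0, L->3 (L advanced); H->plug->D->R->E->L->G->refl->B->L'->G->R'->C->plug->C
Char 3 ('G'): step: R->1, L=3; G->plug->G->R->H->L->H->refl->C->L'->F->R'->B->plug->B
Char 4 ('A'): step: R->2, L=3; A->plug->A->R->E->L->G->refl->B->L'->G->R'->F->plug->F
Char 5 ('A'): step: R->3, L=3; A->plug->A->R->B->L->F->refl->D->L'->A->R'->F->plug->F
Char 6 ('A'): step: R->4, L=3; A->plug->A->R->D->L->E->refl->A->L'->C->R'->G->plug->G
Char 7 ('A'): step: R->5, L=3; A->plug->A->R->F->L->C->refl->H->L'->H->R'->G->plug->G
Final: ciphertext=ECBFFGG, RIGHT=5, LEFT=3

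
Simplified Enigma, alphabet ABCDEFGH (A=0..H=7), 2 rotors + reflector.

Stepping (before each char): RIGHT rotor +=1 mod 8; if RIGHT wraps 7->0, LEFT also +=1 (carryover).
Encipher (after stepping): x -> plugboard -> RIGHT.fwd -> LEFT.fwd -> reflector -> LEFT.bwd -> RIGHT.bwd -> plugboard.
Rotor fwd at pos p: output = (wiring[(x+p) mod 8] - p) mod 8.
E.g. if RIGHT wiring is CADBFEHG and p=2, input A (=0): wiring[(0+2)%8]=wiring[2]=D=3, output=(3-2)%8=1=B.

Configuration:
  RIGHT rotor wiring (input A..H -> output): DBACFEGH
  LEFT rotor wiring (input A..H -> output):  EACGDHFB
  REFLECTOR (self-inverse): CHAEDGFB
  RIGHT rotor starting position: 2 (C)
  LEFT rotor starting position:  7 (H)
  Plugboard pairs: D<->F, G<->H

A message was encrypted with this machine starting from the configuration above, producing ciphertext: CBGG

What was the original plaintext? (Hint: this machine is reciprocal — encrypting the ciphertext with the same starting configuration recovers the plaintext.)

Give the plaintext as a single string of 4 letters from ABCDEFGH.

Char 1 ('C'): step: R->3, L=7; C->plug->C->R->B->L->F->refl->G->L'->H->R'->A->plug->A
Char 2 ('B'): step: R->4, L=7; B->plug->B->R->A->L->C->refl->A->L'->G->R'->H->plug->G
Char 3 ('G'): step: R->5, L=7; G->plug->H->R->A->L->C->refl->A->L'->G->R'->D->plug->F
Char 4 ('G'): step: R->6, L=7; G->plug->H->R->G->L->A->refl->C->L'->A->R'->A->plug->A

Answer: AGFA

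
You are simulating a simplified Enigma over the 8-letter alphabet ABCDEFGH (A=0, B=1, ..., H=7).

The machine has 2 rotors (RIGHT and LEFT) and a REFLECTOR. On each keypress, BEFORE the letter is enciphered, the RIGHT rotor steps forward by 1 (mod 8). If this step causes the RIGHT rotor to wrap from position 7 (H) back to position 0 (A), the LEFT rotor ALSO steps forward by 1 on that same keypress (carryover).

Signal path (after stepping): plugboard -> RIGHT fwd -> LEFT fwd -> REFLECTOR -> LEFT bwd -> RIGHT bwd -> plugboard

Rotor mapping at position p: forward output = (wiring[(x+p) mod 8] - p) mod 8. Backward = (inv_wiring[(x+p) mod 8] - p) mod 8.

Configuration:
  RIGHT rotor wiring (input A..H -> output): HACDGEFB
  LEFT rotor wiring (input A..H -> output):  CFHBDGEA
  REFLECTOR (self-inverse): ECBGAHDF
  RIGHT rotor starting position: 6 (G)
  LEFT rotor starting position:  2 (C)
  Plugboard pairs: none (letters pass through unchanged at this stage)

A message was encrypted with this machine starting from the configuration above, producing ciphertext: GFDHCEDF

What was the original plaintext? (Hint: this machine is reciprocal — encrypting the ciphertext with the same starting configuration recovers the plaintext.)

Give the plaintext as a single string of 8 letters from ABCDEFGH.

Char 1 ('G'): step: R->7, L=2; G->plug->G->R->F->L->G->refl->D->L'->H->R'->F->plug->F
Char 2 ('F'): step: R->0, L->3 (L advanced); F->plug->F->R->E->L->F->refl->H->L'->F->R'->G->plug->G
Char 3 ('D'): step: R->1, L=3; D->plug->D->R->F->L->H->refl->F->L'->E->R'->F->plug->F
Char 4 ('H'): step: R->2, L=3; H->plug->H->R->G->L->C->refl->B->L'->D->R'->E->plug->E
Char 5 ('C'): step: R->3, L=3; C->plug->C->R->B->L->A->refl->E->L'->H->R'->H->plug->H
Char 6 ('E'): step: R->4, L=3; E->plug->E->R->D->L->B->refl->C->L'->G->R'->G->plug->G
Char 7 ('D'): step: R->5, L=3; D->plug->D->R->C->L->D->refl->G->L'->A->R'->B->plug->B
Char 8 ('F'): step: R->6, L=3; F->plug->F->R->F->L->H->refl->F->L'->E->R'->E->plug->E

Answer: FGFEHGBE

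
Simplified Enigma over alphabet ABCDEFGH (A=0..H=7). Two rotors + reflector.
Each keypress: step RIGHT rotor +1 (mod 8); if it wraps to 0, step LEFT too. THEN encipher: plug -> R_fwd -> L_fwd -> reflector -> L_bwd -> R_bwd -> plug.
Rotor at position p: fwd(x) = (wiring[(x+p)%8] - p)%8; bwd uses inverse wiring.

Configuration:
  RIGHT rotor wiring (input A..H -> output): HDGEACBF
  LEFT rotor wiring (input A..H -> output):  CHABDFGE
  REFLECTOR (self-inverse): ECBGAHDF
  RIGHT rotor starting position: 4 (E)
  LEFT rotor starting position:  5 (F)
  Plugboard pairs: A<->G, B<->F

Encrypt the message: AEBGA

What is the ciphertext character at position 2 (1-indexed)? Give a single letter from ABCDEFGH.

Char 1 ('A'): step: R->5, L=5; A->plug->G->R->H->L->G->refl->D->L'->F->R'->A->plug->G
Char 2 ('E'): step: R->6, L=5; E->plug->E->R->A->L->A->refl->E->L'->G->R'->F->plug->B

B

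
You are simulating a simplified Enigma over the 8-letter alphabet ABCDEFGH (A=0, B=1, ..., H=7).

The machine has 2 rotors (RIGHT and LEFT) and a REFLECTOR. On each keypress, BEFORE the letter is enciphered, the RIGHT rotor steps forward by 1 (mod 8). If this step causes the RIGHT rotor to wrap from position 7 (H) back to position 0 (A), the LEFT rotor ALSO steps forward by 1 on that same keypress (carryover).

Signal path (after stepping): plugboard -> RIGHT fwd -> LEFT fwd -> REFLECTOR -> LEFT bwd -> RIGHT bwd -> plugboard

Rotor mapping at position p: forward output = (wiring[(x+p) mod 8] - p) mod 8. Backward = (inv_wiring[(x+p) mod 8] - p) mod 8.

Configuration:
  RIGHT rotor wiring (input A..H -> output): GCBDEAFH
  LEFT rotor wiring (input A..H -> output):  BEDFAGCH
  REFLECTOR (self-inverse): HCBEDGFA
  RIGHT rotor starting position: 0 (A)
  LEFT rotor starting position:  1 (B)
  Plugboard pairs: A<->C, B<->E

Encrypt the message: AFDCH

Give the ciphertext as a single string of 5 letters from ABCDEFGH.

Answer: EECBC

Derivation:
Char 1 ('A'): step: R->1, L=1; A->plug->C->R->C->L->E->refl->D->L'->A->R'->B->plug->E
Char 2 ('F'): step: R->2, L=1; F->plug->F->R->F->L->B->refl->C->L'->B->R'->B->plug->E
Char 3 ('D'): step: R->3, L=1; D->plug->D->R->C->L->E->refl->D->L'->A->R'->A->plug->C
Char 4 ('C'): step: R->4, L=1; C->plug->A->R->A->L->D->refl->E->L'->C->R'->E->plug->B
Char 5 ('H'): step: R->5, L=1; H->plug->H->R->H->L->A->refl->H->L'->D->R'->A->plug->C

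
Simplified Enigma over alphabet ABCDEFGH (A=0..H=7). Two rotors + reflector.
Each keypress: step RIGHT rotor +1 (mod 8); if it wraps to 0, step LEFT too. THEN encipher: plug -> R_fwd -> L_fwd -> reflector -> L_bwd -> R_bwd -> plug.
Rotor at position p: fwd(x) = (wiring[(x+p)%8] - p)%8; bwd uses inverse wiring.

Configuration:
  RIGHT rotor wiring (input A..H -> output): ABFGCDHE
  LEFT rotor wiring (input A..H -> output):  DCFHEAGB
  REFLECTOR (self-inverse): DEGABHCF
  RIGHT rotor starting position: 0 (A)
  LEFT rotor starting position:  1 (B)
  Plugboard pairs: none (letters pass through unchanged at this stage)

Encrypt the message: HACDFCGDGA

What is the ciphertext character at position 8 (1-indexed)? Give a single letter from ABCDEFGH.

Char 1 ('H'): step: R->1, L=1; H->plug->H->R->H->L->C->refl->G->L'->C->R'->E->plug->E
Char 2 ('A'): step: R->2, L=1; A->plug->A->R->D->L->D->refl->A->L'->G->R'->G->plug->G
Char 3 ('C'): step: R->3, L=1; C->plug->C->R->A->L->B->refl->E->L'->B->R'->E->plug->E
Char 4 ('D'): step: R->4, L=1; D->plug->D->R->A->L->B->refl->E->L'->B->R'->G->plug->G
Char 5 ('F'): step: R->5, L=1; F->plug->F->R->A->L->B->refl->E->L'->B->R'->G->plug->G
Char 6 ('C'): step: R->6, L=1; C->plug->C->R->C->L->G->refl->C->L'->H->R'->E->plug->E
Char 7 ('G'): step: R->7, L=1; G->plug->G->R->E->L->H->refl->F->L'->F->R'->A->plug->A
Char 8 ('D'): step: R->0, L->2 (L advanced); D->plug->D->R->G->L->B->refl->E->L'->E->R'->H->plug->H

H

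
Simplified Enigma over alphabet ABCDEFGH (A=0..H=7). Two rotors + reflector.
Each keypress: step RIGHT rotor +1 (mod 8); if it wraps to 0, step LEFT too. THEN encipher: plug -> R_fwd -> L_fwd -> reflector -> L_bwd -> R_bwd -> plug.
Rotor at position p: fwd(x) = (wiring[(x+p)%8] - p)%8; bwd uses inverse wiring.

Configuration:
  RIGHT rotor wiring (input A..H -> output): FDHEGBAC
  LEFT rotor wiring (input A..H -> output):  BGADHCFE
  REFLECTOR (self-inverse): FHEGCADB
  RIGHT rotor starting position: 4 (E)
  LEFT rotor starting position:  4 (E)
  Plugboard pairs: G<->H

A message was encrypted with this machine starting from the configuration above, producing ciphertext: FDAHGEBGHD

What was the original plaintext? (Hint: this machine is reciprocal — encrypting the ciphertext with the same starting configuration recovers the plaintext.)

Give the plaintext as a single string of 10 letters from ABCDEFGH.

Char 1 ('F'): step: R->5, L=4; F->plug->F->R->C->L->B->refl->H->L'->H->R'->G->plug->H
Char 2 ('D'): step: R->6, L=4; D->plug->D->R->F->L->C->refl->E->L'->G->R'->F->plug->F
Char 3 ('A'): step: R->7, L=4; A->plug->A->R->D->L->A->refl->F->L'->E->R'->C->plug->C
Char 4 ('H'): step: R->0, L->5 (L advanced); H->plug->G->R->A->L->F->refl->A->L'->B->R'->F->plug->F
Char 5 ('G'): step: R->1, L=5; G->plug->H->R->E->L->B->refl->H->L'->C->R'->A->plug->A
Char 6 ('E'): step: R->2, L=5; E->plug->E->R->G->L->G->refl->D->L'->F->R'->A->plug->A
Char 7 ('B'): step: R->3, L=5; B->plug->B->R->D->L->E->refl->C->L'->H->R'->E->plug->E
Char 8 ('G'): step: R->4, L=5; G->plug->H->R->A->L->F->refl->A->L'->B->R'->E->plug->E
Char 9 ('H'): step: R->5, L=5; H->plug->G->R->H->L->C->refl->E->L'->D->R'->B->plug->B
Char 10 ('D'): step: R->6, L=5; D->plug->D->R->F->L->D->refl->G->L'->G->R'->F->plug->F

Answer: HFCFAAEEBF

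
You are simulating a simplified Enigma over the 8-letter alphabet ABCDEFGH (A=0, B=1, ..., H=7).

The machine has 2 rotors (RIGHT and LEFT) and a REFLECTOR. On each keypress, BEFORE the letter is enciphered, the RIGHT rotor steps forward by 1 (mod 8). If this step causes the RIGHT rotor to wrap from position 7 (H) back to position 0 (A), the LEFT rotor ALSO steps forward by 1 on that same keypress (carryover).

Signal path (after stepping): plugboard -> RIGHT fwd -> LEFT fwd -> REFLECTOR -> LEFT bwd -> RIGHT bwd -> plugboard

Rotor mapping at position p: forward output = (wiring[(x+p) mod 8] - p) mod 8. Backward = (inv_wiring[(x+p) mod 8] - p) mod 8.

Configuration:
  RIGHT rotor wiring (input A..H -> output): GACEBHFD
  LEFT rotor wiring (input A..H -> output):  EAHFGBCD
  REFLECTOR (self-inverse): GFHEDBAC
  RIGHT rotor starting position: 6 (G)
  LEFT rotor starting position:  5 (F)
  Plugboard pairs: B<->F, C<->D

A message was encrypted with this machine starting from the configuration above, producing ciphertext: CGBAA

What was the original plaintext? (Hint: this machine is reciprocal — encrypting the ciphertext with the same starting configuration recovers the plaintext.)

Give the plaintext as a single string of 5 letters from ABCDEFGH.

Answer: EHFDD

Derivation:
Char 1 ('C'): step: R->7, L=5; C->plug->D->R->D->L->H->refl->C->L'->F->R'->E->plug->E
Char 2 ('G'): step: R->0, L->6 (L advanced); G->plug->G->R->F->L->H->refl->C->L'->D->R'->H->plug->H
Char 3 ('B'): step: R->1, L=6; B->plug->F->R->E->L->B->refl->F->L'->B->R'->B->plug->F
Char 4 ('A'): step: R->2, L=6; A->plug->A->R->A->L->E->refl->D->L'->H->R'->C->plug->D
Char 5 ('A'): step: R->3, L=6; A->plug->A->R->B->L->F->refl->B->L'->E->R'->C->plug->D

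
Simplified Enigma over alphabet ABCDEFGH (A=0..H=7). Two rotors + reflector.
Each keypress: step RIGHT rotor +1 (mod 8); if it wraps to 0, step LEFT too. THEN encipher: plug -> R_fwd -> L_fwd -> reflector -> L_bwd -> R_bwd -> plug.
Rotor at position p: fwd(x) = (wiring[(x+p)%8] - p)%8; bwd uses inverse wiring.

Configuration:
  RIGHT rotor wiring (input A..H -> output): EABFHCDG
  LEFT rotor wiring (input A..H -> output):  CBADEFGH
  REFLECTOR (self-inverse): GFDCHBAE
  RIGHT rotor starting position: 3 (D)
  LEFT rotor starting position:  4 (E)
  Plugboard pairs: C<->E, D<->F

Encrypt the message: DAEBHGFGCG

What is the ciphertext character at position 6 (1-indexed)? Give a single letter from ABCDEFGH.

Char 1 ('D'): step: R->4, L=4; D->plug->F->R->E->L->G->refl->A->L'->A->R'->E->plug->C
Char 2 ('A'): step: R->5, L=4; A->plug->A->R->F->L->F->refl->B->L'->B->R'->C->plug->E
Char 3 ('E'): step: R->6, L=4; E->plug->C->R->G->L->E->refl->H->L'->H->R'->F->plug->D
Char 4 ('B'): step: R->7, L=4; B->plug->B->R->F->L->F->refl->B->L'->B->R'->C->plug->E
Char 5 ('H'): step: R->0, L->5 (L advanced); H->plug->H->R->G->L->G->refl->A->L'->A->R'->B->plug->B
Char 6 ('G'): step: R->1, L=5; G->plug->G->R->F->L->D->refl->C->L'->C->R'->F->plug->D

D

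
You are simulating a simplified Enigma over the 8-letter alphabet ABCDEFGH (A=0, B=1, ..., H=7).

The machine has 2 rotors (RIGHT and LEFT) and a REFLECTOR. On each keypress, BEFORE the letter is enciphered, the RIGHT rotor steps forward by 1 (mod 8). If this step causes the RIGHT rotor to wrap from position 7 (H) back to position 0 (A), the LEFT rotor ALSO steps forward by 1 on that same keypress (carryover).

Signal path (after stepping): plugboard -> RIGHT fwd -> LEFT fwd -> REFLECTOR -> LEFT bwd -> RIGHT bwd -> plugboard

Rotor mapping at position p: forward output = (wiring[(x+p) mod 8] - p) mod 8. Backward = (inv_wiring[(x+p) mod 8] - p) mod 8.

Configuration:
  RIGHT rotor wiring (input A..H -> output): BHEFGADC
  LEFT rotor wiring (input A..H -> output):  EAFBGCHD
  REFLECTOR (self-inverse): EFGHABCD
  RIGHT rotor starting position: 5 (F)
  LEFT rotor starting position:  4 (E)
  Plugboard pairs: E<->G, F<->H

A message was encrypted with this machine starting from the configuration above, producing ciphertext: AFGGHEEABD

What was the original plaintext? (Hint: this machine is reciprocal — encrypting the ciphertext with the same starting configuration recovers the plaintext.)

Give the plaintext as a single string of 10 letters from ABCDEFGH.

Char 1 ('A'): step: R->6, L=4; A->plug->A->R->F->L->E->refl->A->L'->E->R'->B->plug->B
Char 2 ('F'): step: R->7, L=4; F->plug->H->R->E->L->A->refl->E->L'->F->R'->D->plug->D
Char 3 ('G'): step: R->0, L->5 (L advanced); G->plug->E->R->G->L->E->refl->A->L'->F->R'->D->plug->D
Char 4 ('G'): step: R->1, L=5; G->plug->E->R->H->L->B->refl->F->L'->A->R'->H->plug->F
Char 5 ('H'): step: R->2, L=5; H->plug->F->R->A->L->F->refl->B->L'->H->R'->G->plug->E
Char 6 ('E'): step: R->3, L=5; E->plug->G->R->E->L->D->refl->H->L'->D->R'->B->plug->B
Char 7 ('E'): step: R->4, L=5; E->plug->G->R->A->L->F->refl->B->L'->H->R'->C->plug->C
Char 8 ('A'): step: R->5, L=5; A->plug->A->R->D->L->H->refl->D->L'->E->R'->D->plug->D
Char 9 ('B'): step: R->6, L=5; B->plug->B->R->E->L->D->refl->H->L'->D->R'->C->plug->C
Char 10 ('D'): step: R->7, L=5; D->plug->D->R->F->L->A->refl->E->L'->G->R'->E->plug->G

Answer: BDDFEBCDCG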